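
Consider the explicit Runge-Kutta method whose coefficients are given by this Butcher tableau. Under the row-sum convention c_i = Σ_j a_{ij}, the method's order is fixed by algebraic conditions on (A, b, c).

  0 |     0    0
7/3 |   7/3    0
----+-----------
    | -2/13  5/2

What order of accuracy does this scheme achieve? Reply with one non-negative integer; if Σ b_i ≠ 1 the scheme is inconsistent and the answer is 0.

b = (-2/13, 5/2)
c = (0, 7/3)
Σ b_i: (-2/13)·1 + 5/2·1 = 61/26 ≠ 1 ⇒ order 0.

0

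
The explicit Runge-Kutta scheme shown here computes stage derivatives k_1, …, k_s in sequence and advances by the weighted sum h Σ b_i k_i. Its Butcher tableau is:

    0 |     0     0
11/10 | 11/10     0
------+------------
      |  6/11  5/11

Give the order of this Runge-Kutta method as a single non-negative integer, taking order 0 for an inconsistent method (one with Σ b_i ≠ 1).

2

b = (6/11, 5/11)
c = (0, 11/10)
Σ b_i: 6/11·1 + 5/11·1 = 1 ✓
b·c: 5/11·11/10 = 1/2 ✓; 2 stages ⇒ order 2.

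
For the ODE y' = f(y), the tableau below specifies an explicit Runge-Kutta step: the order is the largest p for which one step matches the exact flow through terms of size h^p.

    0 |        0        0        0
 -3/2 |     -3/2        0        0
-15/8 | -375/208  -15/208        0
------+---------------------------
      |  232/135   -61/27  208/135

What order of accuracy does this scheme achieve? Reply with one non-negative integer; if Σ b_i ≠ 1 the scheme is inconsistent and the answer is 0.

b = (232/135, -61/27, 208/135)
c = (0, -3/2, -15/8)
Ac = (0, 0, 45/416)
Σ b_i: 232/135·1 + (-61/27)·1 + 208/135·1 = 1 ✓
b·c: (-61/27)·(-3/2) + 208/135·(-15/8) = 1/2 ✓
b·c²: (-61/27)·9/4 + 208/135·225/64 = 1/3 ✓
b·Ac: 208/135·45/416 = 1/6 ✓; 3 stages ⇒ order 3.

3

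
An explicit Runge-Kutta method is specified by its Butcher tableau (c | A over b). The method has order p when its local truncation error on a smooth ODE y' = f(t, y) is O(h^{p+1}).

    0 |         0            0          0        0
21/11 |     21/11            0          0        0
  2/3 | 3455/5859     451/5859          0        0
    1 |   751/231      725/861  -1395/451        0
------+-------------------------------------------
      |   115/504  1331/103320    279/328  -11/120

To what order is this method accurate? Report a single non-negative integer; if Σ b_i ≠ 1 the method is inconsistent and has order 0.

b = (115/504, 1331/103320, 279/328, -11/120)
c = (0, 21/11, 2/3, 1)
Ac = (0, 0, 41/279, -5/11)
Σ b_i: 115/504·1 + 1331/103320·1 + 279/328·1 + (-11/120)·1 = 1 ✓
b·c: 1331/103320·21/11 + 279/328·2/3 + (-11/120)·1 = 1/2 ✓
b·c²: 1331/103320·441/121 + 279/328·4/9 + (-11/120)·1 = 1/3 ✓
b·Ac: 279/328·41/279 + (-11/120)·(-5/11) = 1/6 ✓
b·c³: 1331/103320·9261/1331 + 279/328·8/27 + (-11/120)·1 = 1/4 ✓
b·(c∘Ac): 279/328·82/837 + (-11/120)·(-5/11) = 1/8 ✓
b·Ac²: 279/328·287/1023 + (-11/120)·205/121 = 1/12 ✓
b·A²c: (-11/120)·(-5/11) = 1/24 ✓; 4 stages ⇒ order 4.

4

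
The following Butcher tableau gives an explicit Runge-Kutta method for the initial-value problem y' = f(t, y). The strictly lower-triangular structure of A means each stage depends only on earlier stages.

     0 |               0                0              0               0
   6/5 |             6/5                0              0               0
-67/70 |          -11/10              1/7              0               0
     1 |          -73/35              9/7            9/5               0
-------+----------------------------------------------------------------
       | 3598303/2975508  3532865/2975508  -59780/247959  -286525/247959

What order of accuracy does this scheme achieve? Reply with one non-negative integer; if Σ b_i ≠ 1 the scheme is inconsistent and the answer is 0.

b = (3598303/2975508, 3532865/2975508, -59780/247959, -286525/247959)
c = (0, 6/5, -67/70, 1)
Ac = (0, 0, 6/35, -9/50)
Σ b_i: 3598303/2975508·1 + 3532865/2975508·1 + (-59780/247959)·1 + (-286525/247959)·1 = 1 ✓
b·c: 3532865/2975508·6/5 + (-59780/247959)·(-67/70) + (-286525/247959)·1 = 1/2 ✓
b·c²: 3532865/2975508·36/25 + (-59780/247959)·4489/4900 + (-286525/247959)·1 = 1/3 ✓
b·Ac: (-59780/247959)·6/35 + (-286525/247959)·(-9/50) = 1/6 ✓
b·c³: 3532865/2975508·216/125 + (-59780/247959)·(-300763/343000) + (-286525/247959)·1 = 96119189/86785650 ≠ 1/4 ⇒ order 3.
b·(c∘Ac): (-59780/247959)·(-201/1225) + (-286525/247959)·(-9/50) = 204611/826530 ≠ 1/8
b·Ac²: (-59780/247959)·36/175 + (-286525/247959)·85761/24500 = -110550941/26999980 ≠ 1/12
b·A²c: (-286525/247959)·54/175 = -68766/192857 ≠ 1/24

3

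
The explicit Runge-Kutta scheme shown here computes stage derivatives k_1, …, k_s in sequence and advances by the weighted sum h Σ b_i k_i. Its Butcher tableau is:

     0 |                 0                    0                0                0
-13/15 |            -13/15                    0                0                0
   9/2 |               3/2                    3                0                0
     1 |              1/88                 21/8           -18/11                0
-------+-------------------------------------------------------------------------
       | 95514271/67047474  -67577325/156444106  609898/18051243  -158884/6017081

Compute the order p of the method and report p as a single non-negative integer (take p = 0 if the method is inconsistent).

3

b = (95514271/67047474, -67577325/156444106, 609898/18051243, -158884/6017081)
c = (0, -13/15, 9/2, 1)
Ac = (0, 0, -13/5, -4241/440)
Σ b_i: 95514271/67047474·1 + (-67577325/156444106)·1 + 609898/18051243·1 + (-158884/6017081)·1 = 1 ✓
b·c: (-67577325/156444106)·(-13/15) + 609898/18051243·9/2 + (-158884/6017081)·1 = 1/2 ✓
b·c²: (-67577325/156444106)·169/225 + 609898/18051243·81/4 + (-158884/6017081)·1 = 1/3 ✓
b·Ac: 609898/18051243·(-13/5) + (-158884/6017081)·(-4241/440) = 1/6 ✓
b·c³: (-67577325/156444106)·(-2197/3375) + 609898/18051243·729/8 + (-158884/6017081)·1 = 515795239/154724940 ≠ 1/4 ⇒ order 3.
b·(c∘Ac): 609898/18051243·(-117/10) + (-158884/6017081)·(-4241/440) = -1210253/8595830 ≠ 1/8
b·Ac²: 609898/18051243·169/75 + (-158884/6017081)·(-205687/6600) = 69552937/77362470 ≠ 1/12
b·A²c: (-158884/6017081)·234/55 = -3379896/30085405 ≠ 1/24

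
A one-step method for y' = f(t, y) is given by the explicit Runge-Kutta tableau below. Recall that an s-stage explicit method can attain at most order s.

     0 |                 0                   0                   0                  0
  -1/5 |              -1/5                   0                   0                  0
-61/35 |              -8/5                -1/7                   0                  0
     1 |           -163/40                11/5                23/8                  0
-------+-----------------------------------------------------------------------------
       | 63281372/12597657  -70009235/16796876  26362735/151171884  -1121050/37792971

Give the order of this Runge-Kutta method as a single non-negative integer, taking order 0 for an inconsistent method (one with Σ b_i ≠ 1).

3

b = (63281372/12597657, -70009235/16796876, 26362735/151171884, -1121050/37792971)
c = (0, -1/5, -61/35, 1)
Ac = (0, 0, 1/35, -7631/1400)
Σ b_i: 63281372/12597657·1 + (-70009235/16796876)·1 + 26362735/151171884·1 + (-1121050/37792971)·1 = 1 ✓
b·c: (-70009235/16796876)·(-1/5) + 26362735/151171884·(-61/35) + (-1121050/37792971)·1 = 1/2 ✓
b·c²: (-70009235/16796876)·1/25 + 26362735/151171884·3721/1225 + (-1121050/37792971)·1 = 1/3 ✓
b·Ac: 26362735/151171884·1/35 + (-1121050/37792971)·(-7631/1400) = 1/6 ✓
b·c³: (-70009235/16796876)·(-1/125) + 26362735/151171884·(-226981/42875) + (-1121050/37792971)·1 = -4054409197/4409179950 ≠ 1/4 ⇒ order 3.
b·(c∘Ac): 26362735/151171884·(-61/1225) + (-1121050/37792971)·(-7631/1400) = 19274447/125976570 ≠ 1/8
b·Ac²: 26362735/151171884·(-1/175) + (-1121050/37792971)·432227/49000 = -115807969/440917995 ≠ 1/12
b·A²c: (-1121050/37792971)·23/280 = -368345/151171884 ≠ 1/24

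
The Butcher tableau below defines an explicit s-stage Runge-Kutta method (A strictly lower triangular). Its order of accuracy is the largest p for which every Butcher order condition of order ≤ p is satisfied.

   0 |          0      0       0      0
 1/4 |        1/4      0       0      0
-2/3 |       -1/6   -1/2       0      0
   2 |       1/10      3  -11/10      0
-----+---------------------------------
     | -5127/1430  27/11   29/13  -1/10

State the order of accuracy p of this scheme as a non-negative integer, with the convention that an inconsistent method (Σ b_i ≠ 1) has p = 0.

b = (-5127/1430, 27/11, 29/13, -1/10)
c = (0, 1/4, -2/3, 2)
Ac = (0, 0, -1/8, 89/60)
Σ b_i: (-5127/1430)·1 + 27/11·1 + 29/13·1 + (-1/10)·1 = 1 ✓
b·c: 27/11·1/4 + 29/13·(-2/3) + (-1/10)·2 = -9211/8580 ≠ 1/2 ⇒ order 1.

1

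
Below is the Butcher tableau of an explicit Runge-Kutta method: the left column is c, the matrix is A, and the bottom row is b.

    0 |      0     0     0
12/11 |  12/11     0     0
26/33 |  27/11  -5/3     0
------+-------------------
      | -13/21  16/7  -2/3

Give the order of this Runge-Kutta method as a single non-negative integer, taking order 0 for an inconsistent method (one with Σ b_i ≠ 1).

1

b = (-13/21, 16/7, -2/3)
c = (0, 12/11, 26/33)
Ac = (0, 0, -20/11)
Σ b_i: (-13/21)·1 + 16/7·1 + (-2/3)·1 = 1 ✓
b·c: 16/7·12/11 + (-2/3)·26/33 = 124/63 ≠ 1/2 ⇒ order 1.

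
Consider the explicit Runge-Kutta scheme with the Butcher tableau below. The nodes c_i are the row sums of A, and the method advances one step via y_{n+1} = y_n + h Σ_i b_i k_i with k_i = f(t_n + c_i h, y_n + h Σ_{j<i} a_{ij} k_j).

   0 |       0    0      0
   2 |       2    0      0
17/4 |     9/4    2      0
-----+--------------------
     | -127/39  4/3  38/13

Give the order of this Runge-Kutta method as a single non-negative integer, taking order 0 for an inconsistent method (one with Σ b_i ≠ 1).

1

b = (-127/39, 4/3, 38/13)
c = (0, 2, 17/4)
Ac = (0, 0, 4)
Σ b_i: (-127/39)·1 + 4/3·1 + 38/13·1 = 1 ✓
b·c: 4/3·2 + 38/13·17/4 = 1177/78 ≠ 1/2 ⇒ order 1.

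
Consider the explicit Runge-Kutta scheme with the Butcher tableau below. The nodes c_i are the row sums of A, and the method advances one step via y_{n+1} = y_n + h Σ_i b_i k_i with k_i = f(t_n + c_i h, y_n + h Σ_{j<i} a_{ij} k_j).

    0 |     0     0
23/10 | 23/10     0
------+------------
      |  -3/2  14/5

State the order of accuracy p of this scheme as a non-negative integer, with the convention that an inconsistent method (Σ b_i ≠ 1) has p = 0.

0

b = (-3/2, 14/5)
c = (0, 23/10)
Σ b_i: (-3/2)·1 + 14/5·1 = 13/10 ≠ 1 ⇒ order 0.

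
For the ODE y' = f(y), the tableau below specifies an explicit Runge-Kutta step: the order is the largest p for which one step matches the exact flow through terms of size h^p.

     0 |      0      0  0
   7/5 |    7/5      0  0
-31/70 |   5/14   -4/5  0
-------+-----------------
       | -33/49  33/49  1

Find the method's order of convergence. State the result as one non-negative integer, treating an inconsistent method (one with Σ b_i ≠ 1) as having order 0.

2

b = (-33/49, 33/49, 1)
c = (0, 7/5, -31/70)
Ac = (0, 0, -28/25)
Σ b_i: (-33/49)·1 + 33/49·1 + 1·1 = 1 ✓
b·c: 33/49·7/5 + 1·(-31/70) = 1/2 ✓
b·c²: 33/49·49/25 + 1·961/4900 = 7429/4900 ≠ 1/3 ⇒ order 2.
b·Ac: 1·(-28/25) = -28/25 ≠ 1/6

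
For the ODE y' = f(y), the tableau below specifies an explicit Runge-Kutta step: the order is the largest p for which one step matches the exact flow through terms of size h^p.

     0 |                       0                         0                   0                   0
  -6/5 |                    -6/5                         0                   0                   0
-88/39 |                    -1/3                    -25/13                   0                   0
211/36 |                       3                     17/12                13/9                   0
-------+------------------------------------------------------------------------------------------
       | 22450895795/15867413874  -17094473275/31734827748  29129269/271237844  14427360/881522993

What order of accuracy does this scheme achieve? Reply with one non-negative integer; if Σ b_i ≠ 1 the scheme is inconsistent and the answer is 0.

b = (22450895795/15867413874, -17094473275/31734827748, 29129269/271237844, 14427360/881522993)
c = (0, -6/5, -88/39, 211/36)
Ac = (0, 0, 30/13, -1339/270)
Σ b_i: 22450895795/15867413874·1 + (-17094473275/31734827748)·1 + 29129269/271237844·1 + 14427360/881522993·1 = 1 ✓
b·c: (-17094473275/31734827748)·(-6/5) + 29129269/271237844·(-88/39) + 14427360/881522993·211/36 = 1/2 ✓
b·c²: (-17094473275/31734827748)·36/25 + 29129269/271237844·7744/1521 + 14427360/881522993·44521/1296 = 1/3 ✓
b·Ac: 29129269/271237844·30/13 + 14427360/881522993·(-1339/270) = 1/6 ✓
b·c³: (-17094473275/31734827748)·(-216/125) + 29129269/271237844·(-681472/59319) + 14427360/881522993·9393931/46656 = 27776140074521/9282437116290 ≠ 1/4 ⇒ order 3.
b·(c∘Ac): 29129269/271237844·(-880/169) + 14427360/881522993·(-282529/9720) = -24632467424/23801120811 ≠ 1/8
b·Ac²: 29129269/271237844·(-36/13) + 14427360/881522993·247303/26325 = -74078281061/515690950905 ≠ 1/12
b·A²c: 14427360/881522993·10/3 = 48091200/881522993 ≠ 1/24

3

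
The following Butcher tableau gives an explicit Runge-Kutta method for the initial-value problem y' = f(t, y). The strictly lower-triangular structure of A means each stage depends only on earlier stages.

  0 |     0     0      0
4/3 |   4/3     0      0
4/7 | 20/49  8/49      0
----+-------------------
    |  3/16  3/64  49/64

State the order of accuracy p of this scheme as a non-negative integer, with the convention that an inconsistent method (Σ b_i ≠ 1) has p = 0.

b = (3/16, 3/64, 49/64)
c = (0, 4/3, 4/7)
Ac = (0, 0, 32/147)
Σ b_i: 3/16·1 + 3/64·1 + 49/64·1 = 1 ✓
b·c: 3/64·4/3 + 49/64·4/7 = 1/2 ✓
b·c²: 3/64·16/9 + 49/64·16/49 = 1/3 ✓
b·Ac: 49/64·32/147 = 1/6 ✓; 3 stages ⇒ order 3.

3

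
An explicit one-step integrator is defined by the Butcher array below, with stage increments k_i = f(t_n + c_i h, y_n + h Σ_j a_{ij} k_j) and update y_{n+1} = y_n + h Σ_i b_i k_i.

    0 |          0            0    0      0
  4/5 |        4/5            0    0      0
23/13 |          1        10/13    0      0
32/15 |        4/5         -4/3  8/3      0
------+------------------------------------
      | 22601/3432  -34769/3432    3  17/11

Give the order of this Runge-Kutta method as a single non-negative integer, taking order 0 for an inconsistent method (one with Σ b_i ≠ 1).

b = (22601/3432, -34769/3432, 3, 17/11)
c = (0, 4/5, 23/13, 32/15)
Ac = (0, 0, 8/13, 712/195)
Σ b_i: 22601/3432·1 + (-34769/3432)·1 + 3·1 + 17/11·1 = 1 ✓
b·c: (-34769/3432)·4/5 + 3·23/13 + 17/11·32/15 = 1/2 ✓
b·c²: (-34769/3432)·16/25 + 3·529/169 + 17/11·1024/225 = 831559/83655 ≠ 1/3 ⇒ order 2.
b·Ac: 3·8/13 + 17/11·712/195 = 16064/2145 ≠ 1/6

2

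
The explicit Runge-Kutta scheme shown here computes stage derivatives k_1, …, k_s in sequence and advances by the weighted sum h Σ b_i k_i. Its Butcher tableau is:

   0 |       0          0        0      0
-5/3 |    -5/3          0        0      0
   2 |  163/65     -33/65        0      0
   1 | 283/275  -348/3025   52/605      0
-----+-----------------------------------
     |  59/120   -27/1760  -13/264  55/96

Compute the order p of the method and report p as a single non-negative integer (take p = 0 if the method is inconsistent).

b = (59/120, -27/1760, -13/264, 55/96)
c = (0, -5/3, 2, 1)
Ac = (0, 0, 11/13, 4/11)
Σ b_i: 59/120·1 + (-27/1760)·1 + (-13/264)·1 + 55/96·1 = 1 ✓
b·c: (-27/1760)·(-5/3) + (-13/264)·2 + 55/96·1 = 1/2 ✓
b·c²: (-27/1760)·25/9 + (-13/264)·4 + 55/96·1 = 1/3 ✓
b·Ac: (-13/264)·11/13 + 55/96·4/11 = 1/6 ✓
b·c³: (-27/1760)·(-125/27) + (-13/264)·8 + 55/96·1 = 1/4 ✓
b·(c∘Ac): (-13/264)·22/13 + 55/96·4/11 = 1/8 ✓
b·Ac²: (-13/264)·(-55/39) + 55/96·4/165 = 1/12 ✓
b·A²c: 55/96·4/55 = 1/24 ✓; 4 stages ⇒ order 4.

4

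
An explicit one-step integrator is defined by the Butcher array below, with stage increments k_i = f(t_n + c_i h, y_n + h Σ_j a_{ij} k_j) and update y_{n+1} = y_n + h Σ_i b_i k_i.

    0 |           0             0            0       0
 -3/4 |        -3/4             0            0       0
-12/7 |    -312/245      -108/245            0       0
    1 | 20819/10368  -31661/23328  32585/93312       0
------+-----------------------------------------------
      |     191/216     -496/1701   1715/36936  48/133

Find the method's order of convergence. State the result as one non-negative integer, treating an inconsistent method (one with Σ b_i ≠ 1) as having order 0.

4

b = (191/216, -496/1701, 1715/36936, 48/133)
c = (0, -3/4, -12/7, 1)
Ac = (0, 0, 81/245, 161/384)
Σ b_i: 191/216·1 + (-496/1701)·1 + 1715/36936·1 + 48/133·1 = 1 ✓
b·c: (-496/1701)·(-3/4) + 1715/36936·(-12/7) + 48/133·1 = 1/2 ✓
b·c²: (-496/1701)·9/16 + 1715/36936·144/49 + 48/133·1 = 1/3 ✓
b·Ac: 1715/36936·81/245 + 48/133·161/384 = 1/6 ✓
b·c³: (-496/1701)·(-27/64) + 1715/36936·(-1728/343) + 48/133·1 = 1/4 ✓
b·(c∘Ac): 1715/36936·(-972/1715) + 48/133·161/384 = 1/8 ✓
b·Ac²: 1715/36936·(-243/980) + 48/133·1211/4608 = 1/12 ✓
b·A²c: 48/133·133/1152 = 1/24 ✓; 4 stages ⇒ order 4.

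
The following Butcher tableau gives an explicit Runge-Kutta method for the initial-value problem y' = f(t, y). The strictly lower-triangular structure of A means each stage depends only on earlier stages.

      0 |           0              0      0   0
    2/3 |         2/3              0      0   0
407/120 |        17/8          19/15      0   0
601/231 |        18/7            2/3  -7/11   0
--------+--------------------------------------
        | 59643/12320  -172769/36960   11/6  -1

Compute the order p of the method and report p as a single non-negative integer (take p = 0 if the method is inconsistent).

2

b = (59643/12320, -172769/36960, 11/6, -1)
c = (0, 2/3, 407/120, 601/231)
Ac = (0, 0, 38/45, -617/360)
Σ b_i: 59643/12320·1 + (-172769/36960)·1 + 11/6·1 + (-1)·1 = 1 ✓
b·c: (-172769/36960)·2/3 + 11/6·407/120 + (-1)·601/231 = 1/2 ✓
b·c²: (-172769/36960)·4/9 + 11/6·165649/14400 + (-1)·361201/53361 = 2090558497/170755200 ≠ 1/3 ⇒ order 2.
b·Ac: 11/6·38/45 + (-1)·(-617/360) = 3523/1080 ≠ 1/6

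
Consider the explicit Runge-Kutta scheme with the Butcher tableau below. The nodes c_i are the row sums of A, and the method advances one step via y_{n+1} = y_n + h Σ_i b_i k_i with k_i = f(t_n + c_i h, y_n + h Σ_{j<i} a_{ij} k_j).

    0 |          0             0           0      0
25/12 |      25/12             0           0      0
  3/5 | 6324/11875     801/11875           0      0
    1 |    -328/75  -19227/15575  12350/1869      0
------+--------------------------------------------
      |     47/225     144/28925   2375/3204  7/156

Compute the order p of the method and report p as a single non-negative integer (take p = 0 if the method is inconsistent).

4

b = (47/225, 144/28925, 2375/3204, 7/156)
c = (0, 25/12, 3/5, 1)
Ac = (0, 0, 267/1900, 39/28)
Σ b_i: 47/225·1 + 144/28925·1 + 2375/3204·1 + 7/156·1 = 1 ✓
b·c: 144/28925·25/12 + 2375/3204·3/5 + 7/156·1 = 1/2 ✓
b·c²: 144/28925·625/144 + 2375/3204·9/25 + 7/156·1 = 1/3 ✓
b·Ac: 2375/3204·267/1900 + 7/156·39/28 = 1/6 ✓
b·c³: 144/28925·15625/1728 + 2375/3204·27/125 + 7/156·1 = 1/4 ✓
b·(c∘Ac): 2375/3204·801/9500 + 7/156·39/28 = 1/8 ✓
b·Ac²: 2375/3204·89/304 + 7/156·(-143/48) = 1/12 ✓
b·A²c: 7/156·13/14 = 1/24 ✓; 4 stages ⇒ order 4.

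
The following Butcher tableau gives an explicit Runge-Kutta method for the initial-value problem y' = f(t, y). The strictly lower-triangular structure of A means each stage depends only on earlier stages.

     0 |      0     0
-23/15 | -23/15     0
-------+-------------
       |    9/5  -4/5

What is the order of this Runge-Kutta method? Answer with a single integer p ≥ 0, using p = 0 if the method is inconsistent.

1

b = (9/5, -4/5)
c = (0, -23/15)
Σ b_i: 9/5·1 + (-4/5)·1 = 1 ✓
b·c: (-4/5)·(-23/15) = 92/75 ≠ 1/2 ⇒ order 1.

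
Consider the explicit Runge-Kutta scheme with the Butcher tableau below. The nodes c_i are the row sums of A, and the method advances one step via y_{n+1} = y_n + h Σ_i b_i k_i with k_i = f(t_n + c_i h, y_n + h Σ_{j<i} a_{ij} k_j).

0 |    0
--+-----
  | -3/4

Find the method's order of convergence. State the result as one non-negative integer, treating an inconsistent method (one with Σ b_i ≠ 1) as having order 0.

b = (-3/4)
c = (0)
Σ b_i: (-3/4)·1 = -3/4 ≠ 1 ⇒ order 0.

0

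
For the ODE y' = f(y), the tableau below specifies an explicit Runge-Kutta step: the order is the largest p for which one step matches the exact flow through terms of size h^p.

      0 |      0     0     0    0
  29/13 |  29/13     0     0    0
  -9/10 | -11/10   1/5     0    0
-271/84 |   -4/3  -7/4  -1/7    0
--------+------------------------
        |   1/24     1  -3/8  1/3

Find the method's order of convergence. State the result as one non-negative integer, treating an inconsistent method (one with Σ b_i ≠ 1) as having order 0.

1

b = (1/24, 1, -3/8, 1/3)
c = (0, 29/13, -9/10, -271/84)
Ac = (0, 0, 29/65, -6871/1820)
Σ b_i: 1/24·1 + 1·1 + (-3/8)·1 + 1/3·1 = 1 ✓
b·c: 1·29/13 + (-3/8)·(-9/10) + 1/3·(-271/84) = 97813/65520 ≠ 1/2 ⇒ order 1.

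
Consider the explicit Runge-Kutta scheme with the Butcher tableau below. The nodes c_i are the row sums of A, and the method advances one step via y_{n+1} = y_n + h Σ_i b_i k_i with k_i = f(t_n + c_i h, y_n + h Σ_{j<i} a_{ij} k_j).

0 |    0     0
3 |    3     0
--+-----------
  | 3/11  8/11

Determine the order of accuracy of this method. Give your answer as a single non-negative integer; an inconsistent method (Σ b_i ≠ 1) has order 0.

b = (3/11, 8/11)
c = (0, 3)
Σ b_i: 3/11·1 + 8/11·1 = 1 ✓
b·c: 8/11·3 = 24/11 ≠ 1/2 ⇒ order 1.

1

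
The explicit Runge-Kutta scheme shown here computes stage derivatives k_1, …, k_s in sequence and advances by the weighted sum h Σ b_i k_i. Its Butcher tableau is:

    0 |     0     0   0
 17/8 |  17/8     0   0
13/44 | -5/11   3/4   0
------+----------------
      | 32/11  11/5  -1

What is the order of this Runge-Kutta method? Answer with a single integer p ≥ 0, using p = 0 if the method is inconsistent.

0

b = (32/11, 11/5, -1)
c = (0, 17/8, 13/44)
Ac = (0, 0, 51/32)
Σ b_i: 32/11·1 + 11/5·1 + (-1)·1 = 226/55 ≠ 1 ⇒ order 0.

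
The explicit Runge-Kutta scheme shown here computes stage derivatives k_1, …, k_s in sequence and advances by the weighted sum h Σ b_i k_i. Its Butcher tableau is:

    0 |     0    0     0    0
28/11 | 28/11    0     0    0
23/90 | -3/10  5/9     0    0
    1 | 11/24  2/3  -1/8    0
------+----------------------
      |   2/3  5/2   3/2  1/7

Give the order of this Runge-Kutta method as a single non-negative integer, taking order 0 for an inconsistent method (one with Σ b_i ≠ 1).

b = (2/3, 5/2, 3/2, 1/7)
c = (0, 28/11, 23/90, 1)
Ac = (0, 0, 140/99, 13187/7920)
Σ b_i: 2/3·1 + 5/2·1 + 3/2·1 + 1/7·1 = 101/21 ≠ 1 ⇒ order 0.

0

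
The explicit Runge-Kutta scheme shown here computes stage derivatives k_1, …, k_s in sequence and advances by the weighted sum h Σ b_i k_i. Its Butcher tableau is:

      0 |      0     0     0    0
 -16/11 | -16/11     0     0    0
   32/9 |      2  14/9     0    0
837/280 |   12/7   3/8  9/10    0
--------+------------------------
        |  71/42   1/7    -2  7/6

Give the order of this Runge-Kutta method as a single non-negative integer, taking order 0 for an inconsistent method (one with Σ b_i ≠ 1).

1

b = (71/42, 1/7, -2, 7/6)
c = (0, -16/11, 32/9, 837/280)
Ac = (0, 0, -224/99, 146/55)
Σ b_i: 71/42·1 + 1/7·1 + (-2)·1 + 7/6·1 = 1 ✓
b·c: 1/7·(-16/11) + (-2)·32/9 + 7/6·837/280 = -212413/55440 ≠ 1/2 ⇒ order 1.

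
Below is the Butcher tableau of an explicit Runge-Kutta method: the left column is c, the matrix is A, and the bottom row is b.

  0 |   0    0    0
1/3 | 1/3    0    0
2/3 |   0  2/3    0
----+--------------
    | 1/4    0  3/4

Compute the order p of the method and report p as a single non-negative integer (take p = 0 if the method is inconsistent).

3

b = (1/4, 0, 3/4)
c = (0, 1/3, 2/3)
Ac = (0, 0, 2/9)
Σ b_i: 1/4·1 + 3/4·1 = 1 ✓
b·c: 3/4·2/3 = 1/2 ✓
b·c²: 3/4·4/9 = 1/3 ✓
b·Ac: 3/4·2/9 = 1/6 ✓; 3 stages ⇒ order 3.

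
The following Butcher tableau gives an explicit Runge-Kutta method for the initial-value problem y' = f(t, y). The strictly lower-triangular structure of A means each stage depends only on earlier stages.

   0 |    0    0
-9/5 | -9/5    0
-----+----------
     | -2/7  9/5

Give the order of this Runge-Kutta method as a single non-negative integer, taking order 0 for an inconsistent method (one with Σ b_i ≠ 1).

0

b = (-2/7, 9/5)
c = (0, -9/5)
Σ b_i: (-2/7)·1 + 9/5·1 = 53/35 ≠ 1 ⇒ order 0.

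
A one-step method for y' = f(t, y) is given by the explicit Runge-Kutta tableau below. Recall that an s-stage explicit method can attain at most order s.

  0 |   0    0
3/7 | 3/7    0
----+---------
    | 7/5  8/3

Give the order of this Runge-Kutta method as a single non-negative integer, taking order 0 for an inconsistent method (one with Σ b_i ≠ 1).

b = (7/5, 8/3)
c = (0, 3/7)
Σ b_i: 7/5·1 + 8/3·1 = 61/15 ≠ 1 ⇒ order 0.

0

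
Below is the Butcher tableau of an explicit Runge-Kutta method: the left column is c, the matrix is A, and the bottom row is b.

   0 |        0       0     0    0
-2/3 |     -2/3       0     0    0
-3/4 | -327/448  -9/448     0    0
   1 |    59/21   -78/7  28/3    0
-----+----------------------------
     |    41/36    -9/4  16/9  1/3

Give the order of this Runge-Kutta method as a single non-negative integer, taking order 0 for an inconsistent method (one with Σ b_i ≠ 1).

b = (41/36, -9/4, 16/9, 1/3)
c = (0, -2/3, -3/4, 1)
Ac = (0, 0, 3/224, 3/7)
Σ b_i: 41/36·1 + (-9/4)·1 + 16/9·1 + 1/3·1 = 1 ✓
b·c: (-9/4)·(-2/3) + 16/9·(-3/4) + 1/3·1 = 1/2 ✓
b·c²: (-9/4)·4/9 + 16/9·9/16 + 1/3·1 = 1/3 ✓
b·Ac: 16/9·3/224 + 1/3·3/7 = 1/6 ✓
b·c³: (-9/4)·(-8/27) + 16/9·(-27/64) + 1/3·1 = 1/4 ✓
b·(c∘Ac): 16/9·(-9/896) + 1/3·3/7 = 1/8 ✓
b·Ac²: 16/9·(-1/112) + 1/3·25/84 = 1/12 ✓
b·A²c: 1/3·1/8 = 1/24 ✓; 4 stages ⇒ order 4.

4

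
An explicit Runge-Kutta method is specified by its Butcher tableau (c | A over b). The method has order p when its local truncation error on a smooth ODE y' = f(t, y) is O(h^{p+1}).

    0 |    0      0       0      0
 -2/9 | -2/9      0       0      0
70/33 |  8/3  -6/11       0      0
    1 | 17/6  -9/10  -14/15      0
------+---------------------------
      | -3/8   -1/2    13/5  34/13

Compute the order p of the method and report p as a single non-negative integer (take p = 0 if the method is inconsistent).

0

b = (-3/8, -1/2, 13/5, 34/13)
c = (0, -2/9, 70/33, 1)
Ac = (0, 0, 4/33, -881/495)
Σ b_i: (-3/8)·1 + (-1/2)·1 + 13/5·1 + 34/13·1 = 2257/520 ≠ 1 ⇒ order 0.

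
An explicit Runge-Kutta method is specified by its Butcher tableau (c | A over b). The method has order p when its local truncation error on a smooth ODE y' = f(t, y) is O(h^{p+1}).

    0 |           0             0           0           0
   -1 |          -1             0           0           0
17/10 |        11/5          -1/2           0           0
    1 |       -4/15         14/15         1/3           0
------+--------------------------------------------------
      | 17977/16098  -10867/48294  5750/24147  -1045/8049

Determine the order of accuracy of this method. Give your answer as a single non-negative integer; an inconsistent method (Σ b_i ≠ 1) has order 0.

b = (17977/16098, -10867/48294, 5750/24147, -1045/8049)
c = (0, -1, 17/10, 1)
Ac = (0, 0, 1/2, -11/30)
Σ b_i: 17977/16098·1 + (-10867/48294)·1 + 5750/24147·1 + (-1045/8049)·1 = 1 ✓
b·c: (-10867/48294)·(-1) + 5750/24147·17/10 + (-1045/8049)·1 = 1/2 ✓
b·c²: (-10867/48294)·1 + 5750/24147·289/100 + (-1045/8049)·1 = 1/3 ✓
b·Ac: 5750/24147·1/2 + (-1045/8049)·(-11/30) = 1/6 ✓
b·c³: (-10867/48294)·(-1) + 5750/24147·4913/1000 + (-1045/8049)·1 = 13577/10732 ≠ 1/4 ⇒ order 3.
b·(c∘Ac): 5750/24147·17/20 + (-1045/8049)·(-11/30) = 6037/24147 ≠ 1/8
b·Ac²: 5750/24147·(-1/2) + (-1045/8049)·569/300 = -58807/160980 ≠ 1/12
b·A²c: (-1045/8049)·1/6 = -1045/48294 ≠ 1/24

3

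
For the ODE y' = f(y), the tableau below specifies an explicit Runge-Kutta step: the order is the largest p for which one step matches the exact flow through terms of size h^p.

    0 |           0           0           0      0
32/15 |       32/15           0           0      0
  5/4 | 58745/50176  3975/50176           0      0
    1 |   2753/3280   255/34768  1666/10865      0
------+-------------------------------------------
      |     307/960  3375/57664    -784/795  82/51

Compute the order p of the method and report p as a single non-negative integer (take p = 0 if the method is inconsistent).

b = (307/960, 3375/57664, -784/795, 82/51)
c = (0, 32/15, 5/4, 1)
Ac = (0, 0, 265/1568, 17/82)
Σ b_i: 307/960·1 + 3375/57664·1 + (-784/795)·1 + 82/51·1 = 1 ✓
b·c: 3375/57664·32/15 + (-784/795)·5/4 + 82/51·1 = 1/2 ✓
b·c²: 3375/57664·1024/225 + (-784/795)·25/16 + 82/51·1 = 1/3 ✓
b·Ac: (-784/795)·265/1568 + 82/51·17/82 = 1/6 ✓
b·c³: 3375/57664·32768/3375 + (-784/795)·125/64 + 82/51·1 = 1/4 ✓
b·(c∘Ac): (-784/795)·1325/6272 + 82/51·17/82 = 1/8 ✓
b·Ac²: (-784/795)·53/147 + 82/51·1343/4920 = 1/12 ✓
b·A²c: 82/51·17/656 = 1/24 ✓; 4 stages ⇒ order 4.

4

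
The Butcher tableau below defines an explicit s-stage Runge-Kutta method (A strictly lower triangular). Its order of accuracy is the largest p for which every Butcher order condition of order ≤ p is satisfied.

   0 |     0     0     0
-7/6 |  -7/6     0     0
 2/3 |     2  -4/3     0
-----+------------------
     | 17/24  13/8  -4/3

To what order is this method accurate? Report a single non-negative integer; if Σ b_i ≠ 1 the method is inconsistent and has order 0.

b = (17/24, 13/8, -4/3)
c = (0, -7/6, 2/3)
Ac = (0, 0, 14/9)
Σ b_i: 17/24·1 + 13/8·1 + (-4/3)·1 = 1 ✓
b·c: 13/8·(-7/6) + (-4/3)·2/3 = -401/144 ≠ 1/2 ⇒ order 1.

1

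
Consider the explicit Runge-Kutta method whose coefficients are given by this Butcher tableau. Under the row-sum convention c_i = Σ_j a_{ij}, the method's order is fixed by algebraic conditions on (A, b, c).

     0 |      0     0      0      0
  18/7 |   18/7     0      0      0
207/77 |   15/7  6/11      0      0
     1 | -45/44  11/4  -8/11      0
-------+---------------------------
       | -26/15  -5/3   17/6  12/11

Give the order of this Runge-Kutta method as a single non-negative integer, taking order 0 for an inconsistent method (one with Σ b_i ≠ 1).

b = (-26/15, -5/3, 17/6, 12/11)
c = (0, 18/7, 207/77, 1)
Ac = (0, 0, 108/77, 8667/1694)
Σ b_i: (-26/15)·1 + (-5/3)·1 + 17/6·1 + 12/11·1 = 173/330 ≠ 1 ⇒ order 0.

0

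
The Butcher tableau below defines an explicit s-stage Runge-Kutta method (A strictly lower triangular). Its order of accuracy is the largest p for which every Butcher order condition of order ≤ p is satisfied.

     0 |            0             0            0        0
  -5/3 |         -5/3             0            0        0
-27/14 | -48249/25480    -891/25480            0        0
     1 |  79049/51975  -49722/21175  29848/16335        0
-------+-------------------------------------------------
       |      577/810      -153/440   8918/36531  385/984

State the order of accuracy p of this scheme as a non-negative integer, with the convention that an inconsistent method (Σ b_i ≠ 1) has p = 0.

b = (577/810, -153/440, 8918/36531, 385/984)
c = (0, -5/3, -27/14, 1)
Ac = (0, 0, 297/5096, 30/77)
Σ b_i: 577/810·1 + (-153/440)·1 + 8918/36531·1 + 385/984·1 = 1 ✓
b·c: (-153/440)·(-5/3) + 8918/36531·(-27/14) + 385/984·1 = 1/2 ✓
b·c²: (-153/440)·25/9 + 8918/36531·729/196 + 385/984·1 = 1/3 ✓
b·Ac: 8918/36531·297/5096 + 385/984·30/77 = 1/6 ✓
b·c³: (-153/440)·(-125/27) + 8918/36531·(-19683/2744) + 385/984·1 = 1/4 ✓
b·(c∘Ac): 8918/36531·(-8019/71344) + 385/984·30/77 = 1/8 ✓
b·Ac²: 8918/36531·(-495/5096) + 385/984·316/1155 = 1/12 ✓
b·A²c: 385/984·41/385 = 1/24 ✓; 4 stages ⇒ order 4.

4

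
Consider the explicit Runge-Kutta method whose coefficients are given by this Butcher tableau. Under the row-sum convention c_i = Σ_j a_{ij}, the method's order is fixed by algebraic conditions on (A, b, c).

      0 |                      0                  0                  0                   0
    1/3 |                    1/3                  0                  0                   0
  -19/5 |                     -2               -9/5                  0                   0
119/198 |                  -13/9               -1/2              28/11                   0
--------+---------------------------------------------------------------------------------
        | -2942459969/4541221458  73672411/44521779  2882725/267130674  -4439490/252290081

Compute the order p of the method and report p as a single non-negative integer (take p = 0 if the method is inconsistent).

b = (-2942459969/4541221458, 73672411/44521779, 2882725/267130674, -4439490/252290081)
c = (0, 1/3, -19/5, 119/198)
Ac = (0, 0, -3/5, -3247/330)
Σ b_i: (-2942459969/4541221458)·1 + 73672411/44521779·1 + 2882725/267130674·1 + (-4439490/252290081)·1 = 1 ✓
b·c: 73672411/44521779·1/3 + 2882725/267130674·(-19/5) + (-4439490/252290081)·119/198 = 1/2 ✓
b·c²: 73672411/44521779·1/9 + 2882725/267130674·361/25 + (-4439490/252290081)·14161/39204 = 1/3 ✓
b·Ac: 2882725/267130674·(-3/5) + (-4439490/252290081)·(-3247/330) = 1/6 ✓
b·c³: 73672411/44521779·1/27 + 2882725/267130674·(-6859/125) + (-4439490/252290081)·1685159/7762392 = -424204248779/793378101780 ≠ 1/4 ⇒ order 3.
b·(c∘Ac): 2882725/267130674·57/25 + (-4439490/252290081)·(-386393/65340) = 17185090/133565337 ≠ 1/8
b·Ac²: 2882725/267130674·(-1/5) + (-4439490/252290081)·181669/4950 = -14712964667/22706107290 ≠ 1/12
b·A²c: (-4439490/252290081)·(-84/55) = 6780312/252290081 ≠ 1/24

3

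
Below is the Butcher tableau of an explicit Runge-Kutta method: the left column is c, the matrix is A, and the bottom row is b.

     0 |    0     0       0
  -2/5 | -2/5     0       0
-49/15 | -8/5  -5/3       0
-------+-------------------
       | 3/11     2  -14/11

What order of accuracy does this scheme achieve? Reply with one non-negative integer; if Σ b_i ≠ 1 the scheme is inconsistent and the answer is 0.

1

b = (3/11, 2, -14/11)
c = (0, -2/5, -49/15)
Ac = (0, 0, 2/3)
Σ b_i: 3/11·1 + 2·1 + (-14/11)·1 = 1 ✓
b·c: 2·(-2/5) + (-14/11)·(-49/15) = 554/165 ≠ 1/2 ⇒ order 1.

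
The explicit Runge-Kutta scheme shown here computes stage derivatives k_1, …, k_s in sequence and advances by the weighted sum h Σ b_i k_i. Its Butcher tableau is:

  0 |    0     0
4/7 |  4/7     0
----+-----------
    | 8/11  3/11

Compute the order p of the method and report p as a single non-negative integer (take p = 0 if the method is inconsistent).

1

b = (8/11, 3/11)
c = (0, 4/7)
Σ b_i: 8/11·1 + 3/11·1 = 1 ✓
b·c: 3/11·4/7 = 12/77 ≠ 1/2 ⇒ order 1.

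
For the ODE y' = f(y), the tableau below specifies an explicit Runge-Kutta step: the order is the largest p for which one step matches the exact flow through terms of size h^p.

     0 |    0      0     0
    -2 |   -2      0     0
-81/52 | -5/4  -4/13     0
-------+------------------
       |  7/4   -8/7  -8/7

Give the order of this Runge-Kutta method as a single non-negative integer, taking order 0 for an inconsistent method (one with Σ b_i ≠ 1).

0

b = (7/4, -8/7, -8/7)
c = (0, -2, -81/52)
Ac = (0, 0, 8/13)
Σ b_i: 7/4·1 + (-8/7)·1 + (-8/7)·1 = -15/28 ≠ 1 ⇒ order 0.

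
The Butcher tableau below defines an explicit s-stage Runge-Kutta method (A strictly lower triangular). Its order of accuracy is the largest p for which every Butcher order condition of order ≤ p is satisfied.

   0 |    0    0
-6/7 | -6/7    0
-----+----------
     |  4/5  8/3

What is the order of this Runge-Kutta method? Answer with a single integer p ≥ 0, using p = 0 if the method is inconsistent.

b = (4/5, 8/3)
c = (0, -6/7)
Σ b_i: 4/5·1 + 8/3·1 = 52/15 ≠ 1 ⇒ order 0.

0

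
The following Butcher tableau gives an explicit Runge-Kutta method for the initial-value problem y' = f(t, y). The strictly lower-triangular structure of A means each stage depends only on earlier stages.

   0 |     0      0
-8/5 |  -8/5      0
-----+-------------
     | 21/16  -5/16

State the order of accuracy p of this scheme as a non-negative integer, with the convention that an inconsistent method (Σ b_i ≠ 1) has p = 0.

2

b = (21/16, -5/16)
c = (0, -8/5)
Σ b_i: 21/16·1 + (-5/16)·1 = 1 ✓
b·c: (-5/16)·(-8/5) = 1/2 ✓; 2 stages ⇒ order 2.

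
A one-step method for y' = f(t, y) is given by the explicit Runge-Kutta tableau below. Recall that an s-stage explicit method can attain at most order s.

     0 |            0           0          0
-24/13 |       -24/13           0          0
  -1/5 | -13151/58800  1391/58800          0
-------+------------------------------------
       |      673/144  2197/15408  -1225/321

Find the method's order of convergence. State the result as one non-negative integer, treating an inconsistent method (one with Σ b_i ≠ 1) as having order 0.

3

b = (673/144, 2197/15408, -1225/321)
c = (0, -24/13, -1/5)
Ac = (0, 0, -107/2450)
Σ b_i: 673/144·1 + 2197/15408·1 + (-1225/321)·1 = 1 ✓
b·c: 2197/15408·(-24/13) + (-1225/321)·(-1/5) = 1/2 ✓
b·c²: 2197/15408·576/169 + (-1225/321)·1/25 = 1/3 ✓
b·Ac: (-1225/321)·(-107/2450) = 1/6 ✓; 3 stages ⇒ order 3.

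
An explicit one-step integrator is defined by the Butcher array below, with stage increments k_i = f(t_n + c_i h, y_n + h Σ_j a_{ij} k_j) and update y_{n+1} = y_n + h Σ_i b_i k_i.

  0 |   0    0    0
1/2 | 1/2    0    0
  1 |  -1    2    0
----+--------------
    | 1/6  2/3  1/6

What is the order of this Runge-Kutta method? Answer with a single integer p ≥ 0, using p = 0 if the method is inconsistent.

3

b = (1/6, 2/3, 1/6)
c = (0, 1/2, 1)
Ac = (0, 0, 1)
Σ b_i: 1/6·1 + 2/3·1 + 1/6·1 = 1 ✓
b·c: 2/3·1/2 + 1/6·1 = 1/2 ✓
b·c²: 2/3·1/4 + 1/6·1 = 1/3 ✓
b·Ac: 1/6·1 = 1/6 ✓; 3 stages ⇒ order 3.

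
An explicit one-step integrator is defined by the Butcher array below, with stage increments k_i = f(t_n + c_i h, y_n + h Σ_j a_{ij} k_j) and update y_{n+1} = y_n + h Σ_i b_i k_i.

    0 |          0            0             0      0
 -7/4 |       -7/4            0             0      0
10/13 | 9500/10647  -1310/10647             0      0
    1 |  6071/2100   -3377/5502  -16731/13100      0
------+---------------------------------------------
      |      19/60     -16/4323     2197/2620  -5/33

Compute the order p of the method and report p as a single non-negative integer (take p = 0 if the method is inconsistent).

4

b = (19/60, -16/4323, 2197/2620, -5/33)
c = (0, -7/4, 10/13, 1)
Ac = (0, 0, 655/3042, 11/120)
Σ b_i: 19/60·1 + (-16/4323)·1 + 2197/2620·1 + (-5/33)·1 = 1 ✓
b·c: (-16/4323)·(-7/4) + 2197/2620·10/13 + (-5/33)·1 = 1/2 ✓
b·c²: (-16/4323)·49/16 + 2197/2620·100/169 + (-5/33)·1 = 1/3 ✓
b·Ac: 2197/2620·655/3042 + (-5/33)·11/120 = 1/6 ✓
b·c³: (-16/4323)·(-343/64) + 2197/2620·1000/2197 + (-5/33)·1 = 1/4 ✓
b·(c∘Ac): 2197/2620·3275/19773 + (-5/33)·11/120 = 1/8 ✓
b·Ac²: 2197/2620·(-4585/12168) + (-5/33)·(-253/96) = 1/12 ✓
b·A²c: (-5/33)·(-11/40) = 1/24 ✓; 4 stages ⇒ order 4.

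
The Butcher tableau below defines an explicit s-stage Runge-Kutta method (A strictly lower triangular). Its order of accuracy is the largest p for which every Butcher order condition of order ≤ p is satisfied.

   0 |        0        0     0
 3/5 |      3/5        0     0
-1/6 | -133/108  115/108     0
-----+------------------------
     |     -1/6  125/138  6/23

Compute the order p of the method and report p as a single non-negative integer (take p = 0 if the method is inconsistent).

3

b = (-1/6, 125/138, 6/23)
c = (0, 3/5, -1/6)
Ac = (0, 0, 23/36)
Σ b_i: (-1/6)·1 + 125/138·1 + 6/23·1 = 1 ✓
b·c: 125/138·3/5 + 6/23·(-1/6) = 1/2 ✓
b·c²: 125/138·9/25 + 6/23·1/36 = 1/3 ✓
b·Ac: 6/23·23/36 = 1/6 ✓; 3 stages ⇒ order 3.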